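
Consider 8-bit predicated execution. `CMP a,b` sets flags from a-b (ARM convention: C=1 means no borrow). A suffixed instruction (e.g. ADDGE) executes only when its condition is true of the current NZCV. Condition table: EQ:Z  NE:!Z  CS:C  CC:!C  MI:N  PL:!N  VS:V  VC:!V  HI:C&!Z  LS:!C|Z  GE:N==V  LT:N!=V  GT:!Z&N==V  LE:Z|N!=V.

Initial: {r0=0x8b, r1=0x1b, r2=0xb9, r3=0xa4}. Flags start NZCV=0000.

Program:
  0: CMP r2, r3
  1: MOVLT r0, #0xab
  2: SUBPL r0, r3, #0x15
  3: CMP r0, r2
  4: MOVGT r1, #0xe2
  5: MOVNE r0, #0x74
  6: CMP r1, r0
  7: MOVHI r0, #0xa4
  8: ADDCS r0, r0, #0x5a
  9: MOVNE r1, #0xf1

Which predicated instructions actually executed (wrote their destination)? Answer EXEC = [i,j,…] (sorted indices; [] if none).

EXEC = [2,5,9]

[0] flags=0010 → (cmp)
[1] flags=0010 LT?F → skip
[2] flags=0010 PL?T → r0=0x8f
[3] flags=1000 → (cmp)
[4] flags=1000 GT?F → skip
[5] flags=1000 NE?T → r0=0x74
[6] flags=1000 → (cmp)
[7] flags=1000 HI?F → skip
[8] flags=1000 CS?F → skip
[9] flags=1000 NE?T → r1=0xf1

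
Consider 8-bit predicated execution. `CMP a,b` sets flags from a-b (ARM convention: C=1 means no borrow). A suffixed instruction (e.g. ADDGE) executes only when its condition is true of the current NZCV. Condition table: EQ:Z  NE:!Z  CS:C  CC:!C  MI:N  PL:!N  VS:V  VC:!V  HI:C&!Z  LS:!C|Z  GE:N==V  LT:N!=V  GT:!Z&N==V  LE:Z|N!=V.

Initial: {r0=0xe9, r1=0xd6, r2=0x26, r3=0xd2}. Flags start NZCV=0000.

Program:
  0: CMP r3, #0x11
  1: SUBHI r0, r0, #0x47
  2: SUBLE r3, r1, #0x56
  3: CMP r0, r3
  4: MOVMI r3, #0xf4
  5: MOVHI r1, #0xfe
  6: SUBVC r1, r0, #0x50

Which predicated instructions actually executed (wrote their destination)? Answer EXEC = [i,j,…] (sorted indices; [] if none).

EXEC = [1,2,5,6]

[0] flags=1010 → (cmp)
[1] flags=1010 HI?T → r0=0xa2
[2] flags=1010 LE?T → r3=0x80
[3] flags=0010 → (cmp)
[4] flags=0010 MI?F → skip
[5] flags=0010 HI?T → r1=0xfe
[6] flags=0010 VC?T → r1=0x52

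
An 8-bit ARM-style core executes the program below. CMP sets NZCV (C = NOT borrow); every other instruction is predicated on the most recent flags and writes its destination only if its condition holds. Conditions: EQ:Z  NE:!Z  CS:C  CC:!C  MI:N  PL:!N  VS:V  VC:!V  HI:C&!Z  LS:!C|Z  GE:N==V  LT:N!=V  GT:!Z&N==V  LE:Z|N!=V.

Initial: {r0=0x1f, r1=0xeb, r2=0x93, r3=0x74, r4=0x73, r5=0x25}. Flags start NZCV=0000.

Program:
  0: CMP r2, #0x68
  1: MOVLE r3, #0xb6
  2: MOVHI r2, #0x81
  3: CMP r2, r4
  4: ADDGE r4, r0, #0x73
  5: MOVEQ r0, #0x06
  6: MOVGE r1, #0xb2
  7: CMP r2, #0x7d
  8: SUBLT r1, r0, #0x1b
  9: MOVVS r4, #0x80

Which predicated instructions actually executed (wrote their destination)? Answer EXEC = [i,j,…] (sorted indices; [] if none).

[0] flags=0011 → (cmp)
[1] flags=0011 LE?T → r3=0xb6
[2] flags=0011 HI?T → r2=0x81
[3] flags=0011 → (cmp)
[4] flags=0011 GE?F → skip
[5] flags=0011 EQ?F → skip
[6] flags=0011 GE?F → skip
[7] flags=0011 → (cmp)
[8] flags=0011 LT?T → r1=0x04
[9] flags=0011 VS?T → r4=0x80

EXEC = [1,2,8,9]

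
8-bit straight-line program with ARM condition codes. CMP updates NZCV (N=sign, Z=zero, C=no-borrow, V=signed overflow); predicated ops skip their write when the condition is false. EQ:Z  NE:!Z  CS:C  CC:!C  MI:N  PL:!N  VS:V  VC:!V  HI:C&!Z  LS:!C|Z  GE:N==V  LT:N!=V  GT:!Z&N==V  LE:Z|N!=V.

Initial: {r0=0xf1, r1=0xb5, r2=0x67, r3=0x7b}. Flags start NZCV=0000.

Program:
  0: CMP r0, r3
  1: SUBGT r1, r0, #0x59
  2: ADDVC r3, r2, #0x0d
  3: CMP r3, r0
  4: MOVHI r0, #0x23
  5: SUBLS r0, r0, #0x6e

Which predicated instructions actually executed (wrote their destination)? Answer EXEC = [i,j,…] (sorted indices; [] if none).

0: ✓ CMP  NZCV=0011
1: · SUBGT
2: · ADDVC
3: ✓ CMP  NZCV=1001
4: · MOVHI
5: ✓ SUBLS  r0←0x83

EXEC = [5]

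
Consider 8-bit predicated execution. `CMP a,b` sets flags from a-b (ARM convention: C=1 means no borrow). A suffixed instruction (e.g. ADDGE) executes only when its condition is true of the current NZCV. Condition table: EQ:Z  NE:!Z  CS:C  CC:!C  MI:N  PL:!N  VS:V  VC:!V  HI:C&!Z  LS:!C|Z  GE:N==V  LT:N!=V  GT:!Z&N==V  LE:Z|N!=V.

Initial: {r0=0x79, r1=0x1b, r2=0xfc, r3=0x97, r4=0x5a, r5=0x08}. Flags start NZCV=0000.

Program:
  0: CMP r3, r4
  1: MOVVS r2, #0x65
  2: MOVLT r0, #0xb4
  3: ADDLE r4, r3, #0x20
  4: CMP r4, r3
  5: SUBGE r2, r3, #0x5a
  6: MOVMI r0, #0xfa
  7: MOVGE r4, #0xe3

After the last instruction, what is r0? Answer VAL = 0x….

VAL = 0xb4

0: ✓ CMP  NZCV=0011
1: ✓ MOVVS  r2←0x65
2: ✓ MOVLT  r0←0xb4
3: ✓ ADDLE  r4←0xb7
4: ✓ CMP  NZCV=0010
5: ✓ SUBGE  r2←0x3d
6: · MOVMI
7: ✓ MOVGE  r4←0xe3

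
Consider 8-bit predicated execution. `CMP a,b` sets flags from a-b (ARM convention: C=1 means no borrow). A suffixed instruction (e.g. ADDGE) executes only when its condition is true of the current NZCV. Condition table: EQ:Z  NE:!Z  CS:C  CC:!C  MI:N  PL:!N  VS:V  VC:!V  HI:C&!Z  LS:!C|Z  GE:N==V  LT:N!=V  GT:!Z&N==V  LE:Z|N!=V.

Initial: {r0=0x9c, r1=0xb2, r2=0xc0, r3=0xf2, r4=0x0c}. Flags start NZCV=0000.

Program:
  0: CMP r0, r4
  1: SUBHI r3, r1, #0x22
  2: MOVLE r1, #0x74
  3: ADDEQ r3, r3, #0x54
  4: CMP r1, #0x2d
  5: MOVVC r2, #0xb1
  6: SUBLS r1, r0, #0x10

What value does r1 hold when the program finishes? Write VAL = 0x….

VAL = 0x74

0: ✓ CMP  NZCV=1010
1: ✓ SUBHI  r3←0x90
2: ✓ MOVLE  r1←0x74
3: · ADDEQ
4: ✓ CMP  NZCV=0010
5: ✓ MOVVC  r2←0xb1
6: · SUBLS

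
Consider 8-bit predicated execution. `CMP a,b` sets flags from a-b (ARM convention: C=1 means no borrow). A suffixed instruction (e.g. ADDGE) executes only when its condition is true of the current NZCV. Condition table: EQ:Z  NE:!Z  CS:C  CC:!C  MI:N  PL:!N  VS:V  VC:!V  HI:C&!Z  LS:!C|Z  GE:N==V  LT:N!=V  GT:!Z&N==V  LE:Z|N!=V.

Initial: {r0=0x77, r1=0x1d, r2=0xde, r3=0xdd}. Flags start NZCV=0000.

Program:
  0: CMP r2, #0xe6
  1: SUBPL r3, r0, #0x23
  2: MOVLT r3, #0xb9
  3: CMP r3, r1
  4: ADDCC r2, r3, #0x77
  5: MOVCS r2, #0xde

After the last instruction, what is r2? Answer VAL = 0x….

0: ✓ CMP  NZCV=1000
1: · SUBPL
2: ✓ MOVLT  r3←0xb9
3: ✓ CMP  NZCV=1010
4: · ADDCC
5: ✓ MOVCS  r2←0xde

VAL = 0xde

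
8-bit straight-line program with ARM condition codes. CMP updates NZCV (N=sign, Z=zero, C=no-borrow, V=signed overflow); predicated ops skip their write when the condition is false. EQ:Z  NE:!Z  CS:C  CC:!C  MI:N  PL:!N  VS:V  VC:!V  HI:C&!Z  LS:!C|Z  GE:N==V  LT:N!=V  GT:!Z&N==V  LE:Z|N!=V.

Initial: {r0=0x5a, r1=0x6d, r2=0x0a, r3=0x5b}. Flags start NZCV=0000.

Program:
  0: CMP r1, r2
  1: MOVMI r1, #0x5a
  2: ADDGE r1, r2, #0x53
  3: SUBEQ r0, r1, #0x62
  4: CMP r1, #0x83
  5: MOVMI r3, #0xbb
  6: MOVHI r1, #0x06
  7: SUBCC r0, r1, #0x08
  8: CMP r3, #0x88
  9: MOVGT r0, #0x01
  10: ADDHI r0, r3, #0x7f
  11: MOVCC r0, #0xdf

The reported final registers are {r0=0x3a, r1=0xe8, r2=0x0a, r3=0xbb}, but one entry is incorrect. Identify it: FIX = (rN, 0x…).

FIX = (r1, 0x5d)

[0] flags=0010 → (cmp)
[1] flags=0010 MI?F → skip
[2] flags=0010 GE?T → r1=0x5d
[3] flags=0010 EQ?F → skip
[4] flags=1001 → (cmp)
[5] flags=1001 MI?T → r3=0xbb
[6] flags=1001 HI?F → skip
[7] flags=1001 CC?T → r0=0x55
[8] flags=0010 → (cmp)
[9] flags=0010 GT?T → r0=0x01
[10] flags=0010 HI?T → r0=0x3a
[11] flags=0010 CC?F → skip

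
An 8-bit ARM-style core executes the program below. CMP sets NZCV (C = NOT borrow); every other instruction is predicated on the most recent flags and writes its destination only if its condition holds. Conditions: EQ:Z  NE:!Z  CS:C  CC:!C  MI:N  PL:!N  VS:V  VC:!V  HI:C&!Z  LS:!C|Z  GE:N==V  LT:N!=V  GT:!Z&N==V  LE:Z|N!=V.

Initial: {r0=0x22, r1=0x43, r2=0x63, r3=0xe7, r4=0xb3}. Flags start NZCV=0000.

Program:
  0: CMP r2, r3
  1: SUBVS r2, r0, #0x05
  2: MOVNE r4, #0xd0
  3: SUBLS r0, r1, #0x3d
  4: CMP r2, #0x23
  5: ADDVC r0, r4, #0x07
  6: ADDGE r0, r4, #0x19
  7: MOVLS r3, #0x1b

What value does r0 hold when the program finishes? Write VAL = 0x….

0: ✓ CMP  NZCV=0000
1: · SUBVS
2: ✓ MOVNE  r4←0xd0
3: ✓ SUBLS  r0←0x06
4: ✓ CMP  NZCV=0010
5: ✓ ADDVC  r0←0xd7
6: ✓ ADDGE  r0←0xe9
7: · MOVLS

VAL = 0xe9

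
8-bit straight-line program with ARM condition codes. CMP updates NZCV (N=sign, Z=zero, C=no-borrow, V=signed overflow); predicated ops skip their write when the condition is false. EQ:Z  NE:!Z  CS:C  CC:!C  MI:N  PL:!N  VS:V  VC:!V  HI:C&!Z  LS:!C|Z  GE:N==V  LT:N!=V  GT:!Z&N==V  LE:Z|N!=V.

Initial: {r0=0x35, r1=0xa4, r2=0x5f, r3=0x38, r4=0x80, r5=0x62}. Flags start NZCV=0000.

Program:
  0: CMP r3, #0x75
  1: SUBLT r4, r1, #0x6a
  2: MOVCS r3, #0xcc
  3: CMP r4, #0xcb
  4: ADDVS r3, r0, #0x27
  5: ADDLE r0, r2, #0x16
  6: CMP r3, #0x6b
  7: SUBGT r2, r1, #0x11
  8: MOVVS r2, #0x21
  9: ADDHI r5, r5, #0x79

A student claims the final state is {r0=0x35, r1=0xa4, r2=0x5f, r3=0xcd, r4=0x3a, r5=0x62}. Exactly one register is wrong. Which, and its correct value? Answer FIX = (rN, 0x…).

[0] flags=1000 → (cmp)
[1] flags=1000 LT?T → r4=0x3a
[2] flags=1000 CS?F → skip
[3] flags=0000 → (cmp)
[4] flags=0000 VS?F → skip
[5] flags=0000 LE?F → skip
[6] flags=1000 → (cmp)
[7] flags=1000 GT?F → skip
[8] flags=1000 VS?F → skip
[9] flags=1000 HI?F → skip

FIX = (r3, 0x38)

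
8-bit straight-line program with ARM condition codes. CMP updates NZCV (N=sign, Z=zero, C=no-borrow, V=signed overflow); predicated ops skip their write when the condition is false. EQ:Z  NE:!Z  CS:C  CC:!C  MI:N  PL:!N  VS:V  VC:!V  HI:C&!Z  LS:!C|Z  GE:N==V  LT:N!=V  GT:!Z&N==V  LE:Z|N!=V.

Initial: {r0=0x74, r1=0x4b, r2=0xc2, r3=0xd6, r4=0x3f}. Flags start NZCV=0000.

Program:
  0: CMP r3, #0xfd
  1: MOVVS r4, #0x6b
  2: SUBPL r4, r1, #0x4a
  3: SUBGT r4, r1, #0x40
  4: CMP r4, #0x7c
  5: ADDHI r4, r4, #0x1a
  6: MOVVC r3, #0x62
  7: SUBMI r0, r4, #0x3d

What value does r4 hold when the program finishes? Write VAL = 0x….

0: ✓ CMP  NZCV=1000
1: · MOVVS
2: · SUBPL
3: · SUBGT
4: ✓ CMP  NZCV=1000
5: · ADDHI
6: ✓ MOVVC  r3←0x62
7: ✓ SUBMI  r0←0x02

VAL = 0x3f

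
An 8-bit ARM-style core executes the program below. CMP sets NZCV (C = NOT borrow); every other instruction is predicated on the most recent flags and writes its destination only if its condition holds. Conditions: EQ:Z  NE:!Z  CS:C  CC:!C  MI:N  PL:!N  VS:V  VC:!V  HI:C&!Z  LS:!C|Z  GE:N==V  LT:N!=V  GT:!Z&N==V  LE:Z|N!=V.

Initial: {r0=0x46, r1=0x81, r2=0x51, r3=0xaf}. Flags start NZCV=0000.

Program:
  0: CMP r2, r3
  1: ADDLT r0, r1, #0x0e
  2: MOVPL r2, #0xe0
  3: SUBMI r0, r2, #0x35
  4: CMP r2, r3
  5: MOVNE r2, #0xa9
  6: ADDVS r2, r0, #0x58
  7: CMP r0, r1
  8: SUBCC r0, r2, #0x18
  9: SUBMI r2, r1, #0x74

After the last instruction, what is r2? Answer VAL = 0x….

VAL = 0x0d

[0] flags=1001 → (cmp)
[1] flags=1001 LT?F → skip
[2] flags=1001 PL?F → skip
[3] flags=1001 MI?T → r0=0x1c
[4] flags=1001 → (cmp)
[5] flags=1001 NE?T → r2=0xa9
[6] flags=1001 VS?T → r2=0x74
[7] flags=1001 → (cmp)
[8] flags=1001 CC?T → r0=0x5c
[9] flags=1001 MI?T → r2=0x0d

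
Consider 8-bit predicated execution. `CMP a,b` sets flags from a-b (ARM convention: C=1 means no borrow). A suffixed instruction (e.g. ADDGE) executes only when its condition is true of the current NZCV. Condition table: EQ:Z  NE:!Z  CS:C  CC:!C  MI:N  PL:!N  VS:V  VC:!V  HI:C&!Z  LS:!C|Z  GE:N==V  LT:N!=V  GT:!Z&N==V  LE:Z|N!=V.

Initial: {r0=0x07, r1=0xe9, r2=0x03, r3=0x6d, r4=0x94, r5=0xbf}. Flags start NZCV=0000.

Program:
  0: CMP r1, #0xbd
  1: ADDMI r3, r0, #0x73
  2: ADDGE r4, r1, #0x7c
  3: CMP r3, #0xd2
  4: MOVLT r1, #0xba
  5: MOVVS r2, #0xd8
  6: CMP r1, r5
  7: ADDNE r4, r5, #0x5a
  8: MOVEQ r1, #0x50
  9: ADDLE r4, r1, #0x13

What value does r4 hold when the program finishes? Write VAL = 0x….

VAL = 0x19

[0] flags=0010 → (cmp)
[1] flags=0010 MI?F → skip
[2] flags=0010 GE?T → r4=0x65
[3] flags=1001 → (cmp)
[4] flags=1001 LT?F → skip
[5] flags=1001 VS?T → r2=0xd8
[6] flags=0010 → (cmp)
[7] flags=0010 NE?T → r4=0x19
[8] flags=0010 EQ?F → skip
[9] flags=0010 LE?F → skip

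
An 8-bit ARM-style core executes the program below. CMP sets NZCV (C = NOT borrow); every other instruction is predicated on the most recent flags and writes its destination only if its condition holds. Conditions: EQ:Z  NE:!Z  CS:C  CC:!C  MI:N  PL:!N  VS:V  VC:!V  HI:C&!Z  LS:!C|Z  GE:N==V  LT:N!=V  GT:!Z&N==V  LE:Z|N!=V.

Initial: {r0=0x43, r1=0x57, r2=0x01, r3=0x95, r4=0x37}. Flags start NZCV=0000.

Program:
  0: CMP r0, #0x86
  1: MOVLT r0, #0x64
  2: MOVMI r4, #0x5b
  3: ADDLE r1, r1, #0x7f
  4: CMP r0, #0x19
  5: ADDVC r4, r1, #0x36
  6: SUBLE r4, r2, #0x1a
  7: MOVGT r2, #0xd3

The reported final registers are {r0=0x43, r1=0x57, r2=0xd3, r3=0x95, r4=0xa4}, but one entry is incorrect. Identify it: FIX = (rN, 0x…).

FIX = (r4, 0x8d)

0: ✓ CMP  NZCV=1001
1: · MOVLT
2: ✓ MOVMI  r4←0x5b
3: · ADDLE
4: ✓ CMP  NZCV=0010
5: ✓ ADDVC  r4←0x8d
6: · SUBLE
7: ✓ MOVGT  r2←0xd3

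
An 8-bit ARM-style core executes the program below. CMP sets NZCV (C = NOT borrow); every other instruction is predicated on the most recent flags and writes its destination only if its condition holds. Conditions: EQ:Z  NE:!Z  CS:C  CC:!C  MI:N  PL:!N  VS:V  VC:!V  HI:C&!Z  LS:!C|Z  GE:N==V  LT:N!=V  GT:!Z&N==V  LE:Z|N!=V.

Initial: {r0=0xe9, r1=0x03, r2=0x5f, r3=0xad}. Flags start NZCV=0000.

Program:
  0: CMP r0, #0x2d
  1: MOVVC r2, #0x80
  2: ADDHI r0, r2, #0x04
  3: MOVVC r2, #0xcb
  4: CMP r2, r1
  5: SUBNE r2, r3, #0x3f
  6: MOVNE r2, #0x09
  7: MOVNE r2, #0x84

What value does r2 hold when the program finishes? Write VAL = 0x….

0: ✓ CMP  NZCV=1010
1: ✓ MOVVC  r2←0x80
2: ✓ ADDHI  r0←0x84
3: ✓ MOVVC  r2←0xcb
4: ✓ CMP  NZCV=1010
5: ✓ SUBNE  r2←0x6e
6: ✓ MOVNE  r2←0x09
7: ✓ MOVNE  r2←0x84

VAL = 0x84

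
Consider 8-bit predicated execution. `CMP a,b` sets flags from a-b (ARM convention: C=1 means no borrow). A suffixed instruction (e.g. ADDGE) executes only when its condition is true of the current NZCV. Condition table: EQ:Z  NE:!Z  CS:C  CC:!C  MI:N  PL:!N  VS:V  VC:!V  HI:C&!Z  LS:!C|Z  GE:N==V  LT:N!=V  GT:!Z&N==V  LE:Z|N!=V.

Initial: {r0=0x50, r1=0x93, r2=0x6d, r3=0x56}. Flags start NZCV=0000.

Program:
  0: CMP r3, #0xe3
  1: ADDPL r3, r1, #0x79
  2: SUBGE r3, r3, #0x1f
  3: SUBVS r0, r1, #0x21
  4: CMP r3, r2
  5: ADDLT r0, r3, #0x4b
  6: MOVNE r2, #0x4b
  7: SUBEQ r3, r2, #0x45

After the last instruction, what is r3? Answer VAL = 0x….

[0] flags=0000 → (cmp)
[1] flags=0000 PL?T → r3=0x0c
[2] flags=0000 GE?T → r3=0xed
[3] flags=0000 VS?F → skip
[4] flags=1010 → (cmp)
[5] flags=1010 LT?T → r0=0x38
[6] flags=1010 NE?T → r2=0x4b
[7] flags=1010 EQ?F → skip

VAL = 0xed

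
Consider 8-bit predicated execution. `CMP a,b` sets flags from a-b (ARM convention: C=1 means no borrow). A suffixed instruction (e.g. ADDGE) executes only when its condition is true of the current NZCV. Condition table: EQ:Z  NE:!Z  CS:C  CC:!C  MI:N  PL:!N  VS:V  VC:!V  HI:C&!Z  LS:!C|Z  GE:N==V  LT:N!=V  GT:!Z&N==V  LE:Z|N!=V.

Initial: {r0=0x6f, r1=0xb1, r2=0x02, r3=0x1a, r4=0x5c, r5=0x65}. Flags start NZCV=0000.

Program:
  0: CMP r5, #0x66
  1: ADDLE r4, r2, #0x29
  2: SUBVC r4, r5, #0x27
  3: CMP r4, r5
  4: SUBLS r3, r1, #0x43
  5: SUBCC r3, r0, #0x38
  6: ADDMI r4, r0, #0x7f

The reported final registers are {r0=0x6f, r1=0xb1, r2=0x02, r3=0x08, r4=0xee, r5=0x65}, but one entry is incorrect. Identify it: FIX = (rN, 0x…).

FIX = (r3, 0x37)

0: ✓ CMP  NZCV=1000
1: ✓ ADDLE  r4←0x2b
2: ✓ SUBVC  r4←0x3e
3: ✓ CMP  NZCV=1000
4: ✓ SUBLS  r3←0x6e
5: ✓ SUBCC  r3←0x37
6: ✓ ADDMI  r4←0xee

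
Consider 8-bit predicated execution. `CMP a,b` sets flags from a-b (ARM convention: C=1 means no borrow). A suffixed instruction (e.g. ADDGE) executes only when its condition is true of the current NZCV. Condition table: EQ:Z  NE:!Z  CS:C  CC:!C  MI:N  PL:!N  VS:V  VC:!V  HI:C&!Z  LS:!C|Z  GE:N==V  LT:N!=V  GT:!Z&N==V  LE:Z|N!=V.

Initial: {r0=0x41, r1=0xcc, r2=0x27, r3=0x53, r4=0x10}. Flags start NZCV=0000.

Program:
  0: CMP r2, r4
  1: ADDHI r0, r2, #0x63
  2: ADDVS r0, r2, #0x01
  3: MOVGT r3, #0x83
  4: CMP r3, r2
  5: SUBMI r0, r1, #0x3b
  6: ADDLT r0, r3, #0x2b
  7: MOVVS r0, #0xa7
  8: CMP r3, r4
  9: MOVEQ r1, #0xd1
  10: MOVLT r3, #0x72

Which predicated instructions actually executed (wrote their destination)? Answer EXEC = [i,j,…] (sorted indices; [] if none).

0: ✓ CMP  NZCV=0010
1: ✓ ADDHI  r0←0x8a
2: · ADDVS
3: ✓ MOVGT  r3←0x83
4: ✓ CMP  NZCV=0011
5: · SUBMI
6: ✓ ADDLT  r0←0xae
7: ✓ MOVVS  r0←0xa7
8: ✓ CMP  NZCV=0011
9: · MOVEQ
10: ✓ MOVLT  r3←0x72

EXEC = [1,3,6,7,10]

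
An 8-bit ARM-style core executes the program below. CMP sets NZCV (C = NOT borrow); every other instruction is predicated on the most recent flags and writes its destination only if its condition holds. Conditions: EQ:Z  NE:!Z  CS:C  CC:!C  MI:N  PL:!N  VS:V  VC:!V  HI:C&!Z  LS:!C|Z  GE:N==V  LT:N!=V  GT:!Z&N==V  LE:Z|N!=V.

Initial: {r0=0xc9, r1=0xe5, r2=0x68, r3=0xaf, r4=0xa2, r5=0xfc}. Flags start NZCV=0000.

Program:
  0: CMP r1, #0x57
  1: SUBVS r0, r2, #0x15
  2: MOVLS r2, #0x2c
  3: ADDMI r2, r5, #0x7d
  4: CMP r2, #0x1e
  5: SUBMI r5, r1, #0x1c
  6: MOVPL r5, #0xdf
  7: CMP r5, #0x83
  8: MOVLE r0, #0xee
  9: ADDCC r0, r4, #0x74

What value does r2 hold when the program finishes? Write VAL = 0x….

VAL = 0x79

[0] flags=1010 → (cmp)
[1] flags=1010 VS?F → skip
[2] flags=1010 LS?F → skip
[3] flags=1010 MI?T → r2=0x79
[4] flags=0010 → (cmp)
[5] flags=0010 MI?F → skip
[6] flags=0010 PL?T → r5=0xdf
[7] flags=0010 → (cmp)
[8] flags=0010 LE?F → skip
[9] flags=0010 CC?F → skip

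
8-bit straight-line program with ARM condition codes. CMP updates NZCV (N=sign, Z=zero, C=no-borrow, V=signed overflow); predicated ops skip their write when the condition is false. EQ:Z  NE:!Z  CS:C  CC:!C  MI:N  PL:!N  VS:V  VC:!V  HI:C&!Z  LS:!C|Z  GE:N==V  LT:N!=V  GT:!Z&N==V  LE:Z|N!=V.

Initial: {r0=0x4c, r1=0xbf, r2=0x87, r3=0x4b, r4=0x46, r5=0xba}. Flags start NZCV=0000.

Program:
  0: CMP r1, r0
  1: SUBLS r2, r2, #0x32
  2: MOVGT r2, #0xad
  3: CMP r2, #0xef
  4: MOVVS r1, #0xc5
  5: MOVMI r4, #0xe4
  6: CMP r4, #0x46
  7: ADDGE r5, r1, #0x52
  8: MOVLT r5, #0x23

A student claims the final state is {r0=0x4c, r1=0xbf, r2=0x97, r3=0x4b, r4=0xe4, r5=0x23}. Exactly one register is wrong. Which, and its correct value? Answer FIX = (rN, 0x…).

FIX = (r2, 0x87)

0: ✓ CMP  NZCV=0011
1: · SUBLS
2: · MOVGT
3: ✓ CMP  NZCV=1000
4: · MOVVS
5: ✓ MOVMI  r4←0xe4
6: ✓ CMP  NZCV=1010
7: · ADDGE
8: ✓ MOVLT  r5←0x23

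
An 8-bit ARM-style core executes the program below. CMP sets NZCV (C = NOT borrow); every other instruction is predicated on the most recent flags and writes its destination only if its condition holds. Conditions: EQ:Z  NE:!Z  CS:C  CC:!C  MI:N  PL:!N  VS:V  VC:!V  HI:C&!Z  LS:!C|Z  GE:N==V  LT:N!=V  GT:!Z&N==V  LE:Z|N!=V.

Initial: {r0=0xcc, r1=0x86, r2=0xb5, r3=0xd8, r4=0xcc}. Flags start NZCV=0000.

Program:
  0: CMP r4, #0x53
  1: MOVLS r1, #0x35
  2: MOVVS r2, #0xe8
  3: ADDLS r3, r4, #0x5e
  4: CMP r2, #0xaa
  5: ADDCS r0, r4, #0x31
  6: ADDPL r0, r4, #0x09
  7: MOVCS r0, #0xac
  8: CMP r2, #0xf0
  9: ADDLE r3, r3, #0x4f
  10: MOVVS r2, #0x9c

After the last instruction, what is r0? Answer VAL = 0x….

VAL = 0xac

0: ✓ CMP  NZCV=0011
1: · MOVLS
2: ✓ MOVVS  r2←0xe8
3: · ADDLS
4: ✓ CMP  NZCV=0010
5: ✓ ADDCS  r0←0xfd
6: ✓ ADDPL  r0←0xd5
7: ✓ MOVCS  r0←0xac
8: ✓ CMP  NZCV=1000
9: ✓ ADDLE  r3←0x27
10: · MOVVS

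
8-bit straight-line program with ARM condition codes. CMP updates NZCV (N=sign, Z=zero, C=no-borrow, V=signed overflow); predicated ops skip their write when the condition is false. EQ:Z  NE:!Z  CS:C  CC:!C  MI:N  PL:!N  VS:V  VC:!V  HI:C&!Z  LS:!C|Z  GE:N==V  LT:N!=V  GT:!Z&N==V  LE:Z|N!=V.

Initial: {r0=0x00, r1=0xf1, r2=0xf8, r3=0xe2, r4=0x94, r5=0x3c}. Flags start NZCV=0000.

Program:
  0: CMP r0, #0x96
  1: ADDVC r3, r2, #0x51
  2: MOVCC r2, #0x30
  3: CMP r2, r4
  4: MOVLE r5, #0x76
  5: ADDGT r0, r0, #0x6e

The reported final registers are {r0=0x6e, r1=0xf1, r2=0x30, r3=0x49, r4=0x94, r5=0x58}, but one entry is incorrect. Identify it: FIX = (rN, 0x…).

FIX = (r5, 0x3c)

0: ✓ CMP  NZCV=0000
1: ✓ ADDVC  r3←0x49
2: ✓ MOVCC  r2←0x30
3: ✓ CMP  NZCV=1001
4: · MOVLE
5: ✓ ADDGT  r0←0x6e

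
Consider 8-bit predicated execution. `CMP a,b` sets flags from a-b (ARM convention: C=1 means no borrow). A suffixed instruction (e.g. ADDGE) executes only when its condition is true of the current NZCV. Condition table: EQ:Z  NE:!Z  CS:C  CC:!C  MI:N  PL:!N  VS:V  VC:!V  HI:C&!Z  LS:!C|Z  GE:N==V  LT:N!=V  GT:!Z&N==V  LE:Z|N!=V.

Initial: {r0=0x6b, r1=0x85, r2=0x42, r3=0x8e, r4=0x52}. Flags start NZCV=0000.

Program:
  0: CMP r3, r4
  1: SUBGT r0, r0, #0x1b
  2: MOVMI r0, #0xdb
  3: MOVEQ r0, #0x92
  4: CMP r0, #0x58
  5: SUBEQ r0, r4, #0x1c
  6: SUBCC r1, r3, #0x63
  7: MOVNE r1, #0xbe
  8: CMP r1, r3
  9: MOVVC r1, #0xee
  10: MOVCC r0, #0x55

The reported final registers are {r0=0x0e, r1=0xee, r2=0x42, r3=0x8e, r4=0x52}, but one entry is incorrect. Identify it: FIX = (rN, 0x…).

FIX = (r0, 0x6b)

[0] flags=0011 → (cmp)
[1] flags=0011 GT?F → skip
[2] flags=0011 MI?F → skip
[3] flags=0011 EQ?F → skip
[4] flags=0010 → (cmp)
[5] flags=0010 EQ?F → skip
[6] flags=0010 CC?F → skip
[7] flags=0010 NE?T → r1=0xbe
[8] flags=0010 → (cmp)
[9] flags=0010 VC?T → r1=0xee
[10] flags=0010 CC?F → skip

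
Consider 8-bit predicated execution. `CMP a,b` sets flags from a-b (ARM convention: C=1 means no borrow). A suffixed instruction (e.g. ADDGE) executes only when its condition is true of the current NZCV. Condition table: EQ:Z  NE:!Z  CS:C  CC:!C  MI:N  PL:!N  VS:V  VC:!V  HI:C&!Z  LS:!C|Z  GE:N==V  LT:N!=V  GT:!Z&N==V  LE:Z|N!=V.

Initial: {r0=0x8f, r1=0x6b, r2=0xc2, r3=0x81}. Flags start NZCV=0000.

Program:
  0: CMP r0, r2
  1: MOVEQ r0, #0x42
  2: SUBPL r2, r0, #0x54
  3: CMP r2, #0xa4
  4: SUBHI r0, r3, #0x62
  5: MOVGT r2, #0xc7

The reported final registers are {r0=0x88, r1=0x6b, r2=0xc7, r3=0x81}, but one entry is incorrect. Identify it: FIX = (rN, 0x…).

FIX = (r0, 0x1f)

[0] flags=1000 → (cmp)
[1] flags=1000 EQ?F → skip
[2] flags=1000 PL?F → skip
[3] flags=0010 → (cmp)
[4] flags=0010 HI?T → r0=0x1f
[5] flags=0010 GT?T → r2=0xc7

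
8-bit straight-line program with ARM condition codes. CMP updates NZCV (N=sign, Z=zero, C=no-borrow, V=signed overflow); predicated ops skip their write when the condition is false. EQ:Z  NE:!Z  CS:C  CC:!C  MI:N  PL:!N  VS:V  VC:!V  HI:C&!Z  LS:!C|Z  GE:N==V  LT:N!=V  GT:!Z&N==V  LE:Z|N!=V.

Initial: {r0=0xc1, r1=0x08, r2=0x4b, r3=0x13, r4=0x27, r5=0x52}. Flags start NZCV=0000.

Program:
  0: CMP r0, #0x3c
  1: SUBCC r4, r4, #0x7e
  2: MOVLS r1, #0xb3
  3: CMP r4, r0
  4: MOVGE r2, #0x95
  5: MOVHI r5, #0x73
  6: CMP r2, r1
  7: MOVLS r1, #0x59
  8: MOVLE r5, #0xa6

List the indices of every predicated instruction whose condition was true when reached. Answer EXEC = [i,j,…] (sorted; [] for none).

[0] flags=1010 → (cmp)
[1] flags=1010 CC?F → skip
[2] flags=1010 LS?F → skip
[3] flags=0000 → (cmp)
[4] flags=0000 GE?T → r2=0x95
[5] flags=0000 HI?F → skip
[6] flags=1010 → (cmp)
[7] flags=1010 LS?F → skip
[8] flags=1010 LE?T → r5=0xa6

EXEC = [4,8]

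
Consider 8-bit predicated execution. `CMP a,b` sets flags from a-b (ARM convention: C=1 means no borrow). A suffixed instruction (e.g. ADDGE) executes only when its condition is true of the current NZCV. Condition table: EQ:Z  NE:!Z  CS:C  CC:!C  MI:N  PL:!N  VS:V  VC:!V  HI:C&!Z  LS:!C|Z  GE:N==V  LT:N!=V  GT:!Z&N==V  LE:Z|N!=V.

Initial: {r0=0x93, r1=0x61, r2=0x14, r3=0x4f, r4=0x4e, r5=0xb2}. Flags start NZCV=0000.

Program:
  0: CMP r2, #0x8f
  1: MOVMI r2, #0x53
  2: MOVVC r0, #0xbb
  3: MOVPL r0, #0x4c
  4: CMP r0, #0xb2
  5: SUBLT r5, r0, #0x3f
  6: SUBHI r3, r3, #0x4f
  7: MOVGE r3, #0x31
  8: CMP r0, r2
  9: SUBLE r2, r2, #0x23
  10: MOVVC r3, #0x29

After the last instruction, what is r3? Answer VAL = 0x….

VAL = 0x4f

[0] flags=1001 → (cmp)
[1] flags=1001 MI?T → r2=0x53
[2] flags=1001 VC?F → skip
[3] flags=1001 PL?F → skip
[4] flags=1000 → (cmp)
[5] flags=1000 LT?T → r5=0x54
[6] flags=1000 HI?F → skip
[7] flags=1000 GE?F → skip
[8] flags=0011 → (cmp)
[9] flags=0011 LE?T → r2=0x30
[10] flags=0011 VC?F → skip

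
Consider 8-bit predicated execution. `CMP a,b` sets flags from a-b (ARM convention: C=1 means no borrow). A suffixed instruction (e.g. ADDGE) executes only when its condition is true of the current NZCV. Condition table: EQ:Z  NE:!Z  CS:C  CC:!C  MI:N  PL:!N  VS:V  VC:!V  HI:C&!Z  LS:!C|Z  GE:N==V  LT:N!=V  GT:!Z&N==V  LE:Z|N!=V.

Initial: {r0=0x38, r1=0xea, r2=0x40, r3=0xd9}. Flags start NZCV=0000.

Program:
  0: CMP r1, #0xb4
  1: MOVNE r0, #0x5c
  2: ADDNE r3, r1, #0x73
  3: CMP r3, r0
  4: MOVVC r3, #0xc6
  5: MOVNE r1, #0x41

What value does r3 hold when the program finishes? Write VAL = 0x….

VAL = 0xc6

[0] flags=0010 → (cmp)
[1] flags=0010 NE?T → r0=0x5c
[2] flags=0010 NE?T → r3=0x5d
[3] flags=0010 → (cmp)
[4] flags=0010 VC?T → r3=0xc6
[5] flags=0010 NE?T → r1=0x41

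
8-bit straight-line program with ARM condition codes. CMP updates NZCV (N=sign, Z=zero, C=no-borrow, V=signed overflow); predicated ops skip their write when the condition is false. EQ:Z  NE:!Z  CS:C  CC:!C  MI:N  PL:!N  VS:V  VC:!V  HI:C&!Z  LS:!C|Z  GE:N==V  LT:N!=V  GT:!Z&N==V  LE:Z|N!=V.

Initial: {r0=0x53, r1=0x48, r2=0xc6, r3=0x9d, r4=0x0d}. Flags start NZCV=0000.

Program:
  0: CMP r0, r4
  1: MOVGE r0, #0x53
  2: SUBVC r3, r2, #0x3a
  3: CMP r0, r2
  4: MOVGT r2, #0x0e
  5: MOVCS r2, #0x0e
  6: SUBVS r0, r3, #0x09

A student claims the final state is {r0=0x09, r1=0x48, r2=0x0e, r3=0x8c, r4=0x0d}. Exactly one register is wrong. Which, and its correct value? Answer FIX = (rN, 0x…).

FIX = (r0, 0x83)

[0] flags=0010 → (cmp)
[1] flags=0010 GE?T → r0=0x53
[2] flags=0010 VC?T → r3=0x8c
[3] flags=1001 → (cmp)
[4] flags=1001 GT?T → r2=0x0e
[5] flags=1001 CS?F → skip
[6] flags=1001 VS?T → r0=0x83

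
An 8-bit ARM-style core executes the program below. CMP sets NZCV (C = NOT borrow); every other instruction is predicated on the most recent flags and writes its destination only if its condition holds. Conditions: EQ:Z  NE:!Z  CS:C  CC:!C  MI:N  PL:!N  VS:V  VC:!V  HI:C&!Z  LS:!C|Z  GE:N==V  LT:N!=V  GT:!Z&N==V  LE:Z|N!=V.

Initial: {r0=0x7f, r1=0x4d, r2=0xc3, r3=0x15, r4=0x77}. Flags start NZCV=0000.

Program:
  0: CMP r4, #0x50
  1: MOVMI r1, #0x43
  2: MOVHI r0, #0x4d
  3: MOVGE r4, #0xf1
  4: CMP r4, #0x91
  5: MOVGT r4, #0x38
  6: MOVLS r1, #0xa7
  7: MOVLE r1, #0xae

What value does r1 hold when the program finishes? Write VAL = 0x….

[0] flags=0010 → (cmp)
[1] flags=0010 MI?F → skip
[2] flags=0010 HI?T → r0=0x4d
[3] flags=0010 GE?T → r4=0xf1
[4] flags=0010 → (cmp)
[5] flags=0010 GT?T → r4=0x38
[6] flags=0010 LS?F → skip
[7] flags=0010 LE?F → skip

VAL = 0x4d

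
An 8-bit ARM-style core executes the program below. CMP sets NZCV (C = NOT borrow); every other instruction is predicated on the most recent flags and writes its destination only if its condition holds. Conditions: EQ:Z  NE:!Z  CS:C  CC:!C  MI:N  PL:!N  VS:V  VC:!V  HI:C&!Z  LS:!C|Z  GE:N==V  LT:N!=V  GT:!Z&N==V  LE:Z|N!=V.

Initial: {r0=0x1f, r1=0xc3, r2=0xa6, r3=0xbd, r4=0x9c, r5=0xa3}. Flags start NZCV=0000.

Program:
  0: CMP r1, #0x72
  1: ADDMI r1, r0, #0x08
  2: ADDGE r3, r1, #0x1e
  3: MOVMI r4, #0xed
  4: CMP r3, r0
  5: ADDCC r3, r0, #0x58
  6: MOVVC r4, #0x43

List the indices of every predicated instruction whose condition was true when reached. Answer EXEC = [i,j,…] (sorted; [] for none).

[0] flags=0011 → (cmp)
[1] flags=0011 MI?F → skip
[2] flags=0011 GE?F → skip
[3] flags=0011 MI?F → skip
[4] flags=1010 → (cmp)
[5] flags=1010 CC?F → skip
[6] flags=1010 VC?T → r4=0x43

EXEC = [6]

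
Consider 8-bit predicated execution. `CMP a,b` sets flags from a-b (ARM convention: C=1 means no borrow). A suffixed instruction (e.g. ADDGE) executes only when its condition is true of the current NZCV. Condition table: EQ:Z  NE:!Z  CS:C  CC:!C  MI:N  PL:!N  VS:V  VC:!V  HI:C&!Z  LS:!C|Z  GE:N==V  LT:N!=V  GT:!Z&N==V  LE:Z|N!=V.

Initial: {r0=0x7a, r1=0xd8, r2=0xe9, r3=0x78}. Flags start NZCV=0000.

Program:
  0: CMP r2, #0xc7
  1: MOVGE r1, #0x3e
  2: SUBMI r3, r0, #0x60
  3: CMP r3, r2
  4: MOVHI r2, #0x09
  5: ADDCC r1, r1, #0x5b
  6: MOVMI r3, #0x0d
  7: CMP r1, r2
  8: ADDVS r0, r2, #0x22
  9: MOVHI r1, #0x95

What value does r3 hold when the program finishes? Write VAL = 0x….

VAL = 0x0d

0: ✓ CMP  NZCV=0010
1: ✓ MOVGE  r1←0x3e
2: · SUBMI
3: ✓ CMP  NZCV=1001
4: · MOVHI
5: ✓ ADDCC  r1←0x99
6: ✓ MOVMI  r3←0x0d
7: ✓ CMP  NZCV=1000
8: · ADDVS
9: · MOVHI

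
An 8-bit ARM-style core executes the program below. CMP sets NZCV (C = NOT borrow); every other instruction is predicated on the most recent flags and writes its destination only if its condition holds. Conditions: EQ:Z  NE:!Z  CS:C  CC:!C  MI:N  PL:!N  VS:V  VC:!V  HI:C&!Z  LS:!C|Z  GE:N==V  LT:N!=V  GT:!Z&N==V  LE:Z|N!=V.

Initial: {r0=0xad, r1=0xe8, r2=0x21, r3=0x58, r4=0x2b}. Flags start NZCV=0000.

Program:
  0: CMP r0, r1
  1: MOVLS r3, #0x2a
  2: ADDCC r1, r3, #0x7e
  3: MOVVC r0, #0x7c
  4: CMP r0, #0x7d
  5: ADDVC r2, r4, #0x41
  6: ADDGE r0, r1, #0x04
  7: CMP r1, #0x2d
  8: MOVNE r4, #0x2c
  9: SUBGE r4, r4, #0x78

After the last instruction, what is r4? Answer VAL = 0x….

0: ✓ CMP  NZCV=1000
1: ✓ MOVLS  r3←0x2a
2: ✓ ADDCC  r1←0xa8
3: ✓ MOVVC  r0←0x7c
4: ✓ CMP  NZCV=1000
5: ✓ ADDVC  r2←0x6c
6: · ADDGE
7: ✓ CMP  NZCV=0011
8: ✓ MOVNE  r4←0x2c
9: · SUBGE

VAL = 0x2c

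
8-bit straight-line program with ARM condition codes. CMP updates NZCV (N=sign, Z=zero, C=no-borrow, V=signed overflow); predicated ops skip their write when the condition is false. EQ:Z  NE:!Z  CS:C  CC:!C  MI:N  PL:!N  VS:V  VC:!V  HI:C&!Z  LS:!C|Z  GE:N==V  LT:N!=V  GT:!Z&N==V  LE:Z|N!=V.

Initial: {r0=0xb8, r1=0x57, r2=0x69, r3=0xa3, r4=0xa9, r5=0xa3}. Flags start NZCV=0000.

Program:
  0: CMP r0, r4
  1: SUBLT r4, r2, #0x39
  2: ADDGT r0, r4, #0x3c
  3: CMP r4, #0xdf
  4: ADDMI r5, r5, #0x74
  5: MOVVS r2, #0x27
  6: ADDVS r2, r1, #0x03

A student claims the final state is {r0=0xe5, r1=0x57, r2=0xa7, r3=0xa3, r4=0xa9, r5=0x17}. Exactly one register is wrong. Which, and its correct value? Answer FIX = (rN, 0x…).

FIX = (r2, 0x69)

[0] flags=0010 → (cmp)
[1] flags=0010 LT?F → skip
[2] flags=0010 GT?T → r0=0xe5
[3] flags=1000 → (cmp)
[4] flags=1000 MI?T → r5=0x17
[5] flags=1000 VS?F → skip
[6] flags=1000 VS?F → skip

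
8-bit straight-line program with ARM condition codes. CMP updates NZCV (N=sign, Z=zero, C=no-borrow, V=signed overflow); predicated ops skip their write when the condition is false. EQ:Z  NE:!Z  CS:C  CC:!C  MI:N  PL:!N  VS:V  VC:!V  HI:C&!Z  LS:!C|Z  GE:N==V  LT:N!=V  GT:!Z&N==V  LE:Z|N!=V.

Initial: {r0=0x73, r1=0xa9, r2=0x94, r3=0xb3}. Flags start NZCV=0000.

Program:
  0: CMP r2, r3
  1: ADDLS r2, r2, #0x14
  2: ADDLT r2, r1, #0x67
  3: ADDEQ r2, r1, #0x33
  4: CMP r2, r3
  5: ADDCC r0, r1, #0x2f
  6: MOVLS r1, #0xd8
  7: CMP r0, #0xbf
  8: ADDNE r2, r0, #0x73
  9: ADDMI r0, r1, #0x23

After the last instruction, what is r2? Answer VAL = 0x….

VAL = 0x4b

[0] flags=1000 → (cmp)
[1] flags=1000 LS?T → r2=0xa8
[2] flags=1000 LT?T → r2=0x10
[3] flags=1000 EQ?F → skip
[4] flags=0000 → (cmp)
[5] flags=0000 CC?T → r0=0xd8
[6] flags=0000 LS?T → r1=0xd8
[7] flags=0010 → (cmp)
[8] flags=0010 NE?T → r2=0x4b
[9] flags=0010 MI?F → skip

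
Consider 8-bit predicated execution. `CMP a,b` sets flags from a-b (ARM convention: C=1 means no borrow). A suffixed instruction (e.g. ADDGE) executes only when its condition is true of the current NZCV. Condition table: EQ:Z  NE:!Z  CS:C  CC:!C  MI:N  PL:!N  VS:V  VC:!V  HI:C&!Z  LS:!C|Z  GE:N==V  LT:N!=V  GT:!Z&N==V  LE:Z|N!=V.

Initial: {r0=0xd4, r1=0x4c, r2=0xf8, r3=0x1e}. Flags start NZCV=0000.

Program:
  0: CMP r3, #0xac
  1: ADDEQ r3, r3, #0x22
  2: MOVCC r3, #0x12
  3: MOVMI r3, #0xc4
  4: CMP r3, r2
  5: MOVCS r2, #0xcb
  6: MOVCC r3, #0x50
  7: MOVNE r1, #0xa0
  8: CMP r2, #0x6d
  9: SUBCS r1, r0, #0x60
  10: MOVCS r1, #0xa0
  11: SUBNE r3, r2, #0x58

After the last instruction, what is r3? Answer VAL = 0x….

[0] flags=0000 → (cmp)
[1] flags=0000 EQ?F → skip
[2] flags=0000 CC?T → r3=0x12
[3] flags=0000 MI?F → skip
[4] flags=0000 → (cmp)
[5] flags=0000 CS?F → skip
[6] flags=0000 CC?T → r3=0x50
[7] flags=0000 NE?T → r1=0xa0
[8] flags=1010 → (cmp)
[9] flags=1010 CS?T → r1=0x74
[10] flags=1010 CS?T → r1=0xa0
[11] flags=1010 NE?T → r3=0xa0

VAL = 0xa0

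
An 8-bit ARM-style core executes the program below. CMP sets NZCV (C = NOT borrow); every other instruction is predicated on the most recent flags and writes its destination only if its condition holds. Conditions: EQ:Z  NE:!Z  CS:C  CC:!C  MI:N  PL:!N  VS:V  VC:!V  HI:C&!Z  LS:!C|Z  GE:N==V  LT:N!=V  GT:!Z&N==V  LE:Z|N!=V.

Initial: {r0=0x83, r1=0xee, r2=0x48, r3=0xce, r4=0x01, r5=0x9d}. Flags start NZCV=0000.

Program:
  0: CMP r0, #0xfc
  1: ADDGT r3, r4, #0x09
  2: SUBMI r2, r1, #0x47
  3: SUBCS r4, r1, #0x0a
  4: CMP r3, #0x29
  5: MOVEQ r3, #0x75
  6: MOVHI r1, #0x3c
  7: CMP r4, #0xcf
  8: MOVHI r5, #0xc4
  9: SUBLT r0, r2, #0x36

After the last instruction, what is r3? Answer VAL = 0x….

0: ✓ CMP  NZCV=1000
1: · ADDGT
2: ✓ SUBMI  r2←0xa7
3: · SUBCS
4: ✓ CMP  NZCV=1010
5: · MOVEQ
6: ✓ MOVHI  r1←0x3c
7: ✓ CMP  NZCV=0000
8: · MOVHI
9: · SUBLT

VAL = 0xce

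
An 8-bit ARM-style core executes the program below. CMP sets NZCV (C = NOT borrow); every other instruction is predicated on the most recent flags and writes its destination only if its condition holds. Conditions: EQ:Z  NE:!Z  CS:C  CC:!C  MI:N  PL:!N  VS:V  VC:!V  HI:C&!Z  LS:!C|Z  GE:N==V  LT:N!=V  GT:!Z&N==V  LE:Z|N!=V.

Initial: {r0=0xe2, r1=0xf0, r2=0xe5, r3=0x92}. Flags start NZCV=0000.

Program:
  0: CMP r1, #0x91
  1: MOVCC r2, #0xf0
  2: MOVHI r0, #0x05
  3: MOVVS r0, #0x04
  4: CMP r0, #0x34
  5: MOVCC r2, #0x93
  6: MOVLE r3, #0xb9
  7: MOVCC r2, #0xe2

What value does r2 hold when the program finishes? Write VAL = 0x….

0: ✓ CMP  NZCV=0010
1: · MOVCC
2: ✓ MOVHI  r0←0x05
3: · MOVVS
4: ✓ CMP  NZCV=1000
5: ✓ MOVCC  r2←0x93
6: ✓ MOVLE  r3←0xb9
7: ✓ MOVCC  r2←0xe2

VAL = 0xe2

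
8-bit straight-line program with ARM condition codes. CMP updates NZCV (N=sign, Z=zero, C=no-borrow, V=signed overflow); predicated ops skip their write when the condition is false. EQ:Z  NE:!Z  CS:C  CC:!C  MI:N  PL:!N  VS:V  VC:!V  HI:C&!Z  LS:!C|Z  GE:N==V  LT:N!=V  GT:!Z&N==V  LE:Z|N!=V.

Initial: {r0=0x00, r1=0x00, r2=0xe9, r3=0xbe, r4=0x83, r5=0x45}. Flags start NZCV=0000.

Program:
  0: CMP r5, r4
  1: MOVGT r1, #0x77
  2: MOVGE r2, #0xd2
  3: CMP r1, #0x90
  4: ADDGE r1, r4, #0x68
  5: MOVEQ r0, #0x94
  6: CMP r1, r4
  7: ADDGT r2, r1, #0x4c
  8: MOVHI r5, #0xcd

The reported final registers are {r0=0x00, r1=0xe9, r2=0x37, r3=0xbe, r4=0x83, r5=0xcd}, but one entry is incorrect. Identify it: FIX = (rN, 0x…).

FIX = (r1, 0xeb)

[0] flags=1001 → (cmp)
[1] flags=1001 GT?T → r1=0x77
[2] flags=1001 GE?T → r2=0xd2
[3] flags=1001 → (cmp)
[4] flags=1001 GE?T → r1=0xeb
[5] flags=1001 EQ?F → skip
[6] flags=0010 → (cmp)
[7] flags=0010 GT?T → r2=0x37
[8] flags=0010 HI?T → r5=0xcd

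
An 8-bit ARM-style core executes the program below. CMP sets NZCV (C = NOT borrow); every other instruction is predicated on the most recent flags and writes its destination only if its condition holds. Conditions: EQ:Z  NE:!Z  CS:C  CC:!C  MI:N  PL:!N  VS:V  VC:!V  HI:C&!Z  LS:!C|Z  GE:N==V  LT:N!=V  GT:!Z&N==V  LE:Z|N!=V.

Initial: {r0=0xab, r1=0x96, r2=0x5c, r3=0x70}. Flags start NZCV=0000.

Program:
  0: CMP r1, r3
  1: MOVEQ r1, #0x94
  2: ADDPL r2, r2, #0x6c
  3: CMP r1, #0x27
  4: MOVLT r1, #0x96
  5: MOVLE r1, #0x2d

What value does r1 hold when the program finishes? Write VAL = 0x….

VAL = 0x2d

[0] flags=0011 → (cmp)
[1] flags=0011 EQ?F → skip
[2] flags=0011 PL?T → r2=0xc8
[3] flags=0011 → (cmp)
[4] flags=0011 LT?T → r1=0x96
[5] flags=0011 LE?T → r1=0x2d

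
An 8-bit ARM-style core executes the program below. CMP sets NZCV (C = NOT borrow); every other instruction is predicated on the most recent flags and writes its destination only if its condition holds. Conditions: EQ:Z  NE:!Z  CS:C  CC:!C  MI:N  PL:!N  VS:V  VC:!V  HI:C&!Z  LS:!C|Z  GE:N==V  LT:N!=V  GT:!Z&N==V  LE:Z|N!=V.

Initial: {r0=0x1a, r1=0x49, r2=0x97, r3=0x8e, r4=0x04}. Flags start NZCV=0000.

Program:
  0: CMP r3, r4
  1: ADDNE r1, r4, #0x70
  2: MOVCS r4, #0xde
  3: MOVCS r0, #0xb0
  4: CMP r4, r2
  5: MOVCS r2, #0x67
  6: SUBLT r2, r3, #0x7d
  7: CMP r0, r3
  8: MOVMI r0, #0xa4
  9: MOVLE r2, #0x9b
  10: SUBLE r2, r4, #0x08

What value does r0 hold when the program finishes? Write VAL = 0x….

VAL = 0xb0

0: ✓ CMP  NZCV=1010
1: ✓ ADDNE  r1←0x74
2: ✓ MOVCS  r4←0xde
3: ✓ MOVCS  r0←0xb0
4: ✓ CMP  NZCV=0010
5: ✓ MOVCS  r2←0x67
6: · SUBLT
7: ✓ CMP  NZCV=0010
8: · MOVMI
9: · MOVLE
10: · SUBLE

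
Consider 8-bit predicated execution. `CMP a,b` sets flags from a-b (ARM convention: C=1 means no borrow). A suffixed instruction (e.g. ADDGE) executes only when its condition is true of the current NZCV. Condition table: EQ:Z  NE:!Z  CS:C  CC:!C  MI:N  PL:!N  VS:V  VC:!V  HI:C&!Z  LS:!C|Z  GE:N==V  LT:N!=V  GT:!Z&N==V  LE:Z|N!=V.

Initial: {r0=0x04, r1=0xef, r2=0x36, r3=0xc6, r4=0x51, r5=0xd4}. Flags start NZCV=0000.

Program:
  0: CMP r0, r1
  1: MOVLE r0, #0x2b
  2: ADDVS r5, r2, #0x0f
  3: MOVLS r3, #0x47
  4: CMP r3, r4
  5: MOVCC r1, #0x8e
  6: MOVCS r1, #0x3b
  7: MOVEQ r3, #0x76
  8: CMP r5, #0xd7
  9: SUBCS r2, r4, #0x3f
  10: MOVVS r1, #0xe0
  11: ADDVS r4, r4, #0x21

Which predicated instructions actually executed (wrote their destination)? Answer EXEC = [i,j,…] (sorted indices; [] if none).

[0] flags=0000 → (cmp)
[1] flags=0000 LE?F → skip
[2] flags=0000 VS?F → skip
[3] flags=0000 LS?T → r3=0x47
[4] flags=1000 → (cmp)
[5] flags=1000 CC?T → r1=0x8e
[6] flags=1000 CS?F → skip
[7] flags=1000 EQ?F → skip
[8] flags=1000 → (cmp)
[9] flags=1000 CS?F → skip
[10] flags=1000 VS?F → skip
[11] flags=1000 VS?F → skip

EXEC = [3,5]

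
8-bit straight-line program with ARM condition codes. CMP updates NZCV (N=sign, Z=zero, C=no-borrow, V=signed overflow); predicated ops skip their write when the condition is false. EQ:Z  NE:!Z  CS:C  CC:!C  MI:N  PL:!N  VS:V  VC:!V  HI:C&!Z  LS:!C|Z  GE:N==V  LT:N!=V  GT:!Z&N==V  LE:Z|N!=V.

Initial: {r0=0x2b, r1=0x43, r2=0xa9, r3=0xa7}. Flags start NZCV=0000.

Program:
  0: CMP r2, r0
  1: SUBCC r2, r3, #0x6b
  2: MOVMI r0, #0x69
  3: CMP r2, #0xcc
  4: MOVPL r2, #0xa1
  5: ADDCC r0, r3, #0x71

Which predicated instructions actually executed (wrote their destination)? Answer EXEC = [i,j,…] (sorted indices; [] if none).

EXEC = [5]

0: ✓ CMP  NZCV=0011
1: · SUBCC
2: · MOVMI
3: ✓ CMP  NZCV=1000
4: · MOVPL
5: ✓ ADDCC  r0←0x18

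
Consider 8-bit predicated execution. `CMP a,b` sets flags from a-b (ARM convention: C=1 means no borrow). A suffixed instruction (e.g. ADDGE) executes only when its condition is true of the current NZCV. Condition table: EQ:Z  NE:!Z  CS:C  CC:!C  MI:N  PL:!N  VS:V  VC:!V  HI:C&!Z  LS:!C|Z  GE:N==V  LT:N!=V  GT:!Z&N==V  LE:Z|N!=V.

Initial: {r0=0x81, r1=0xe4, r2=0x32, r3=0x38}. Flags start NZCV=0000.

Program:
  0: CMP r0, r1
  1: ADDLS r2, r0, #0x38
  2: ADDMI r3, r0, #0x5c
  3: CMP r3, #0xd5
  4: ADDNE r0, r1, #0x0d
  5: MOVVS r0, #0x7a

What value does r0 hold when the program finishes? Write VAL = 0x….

0: ✓ CMP  NZCV=1000
1: ✓ ADDLS  r2←0xb9
2: ✓ ADDMI  r3←0xdd
3: ✓ CMP  NZCV=0010
4: ✓ ADDNE  r0←0xf1
5: · MOVVS

VAL = 0xf1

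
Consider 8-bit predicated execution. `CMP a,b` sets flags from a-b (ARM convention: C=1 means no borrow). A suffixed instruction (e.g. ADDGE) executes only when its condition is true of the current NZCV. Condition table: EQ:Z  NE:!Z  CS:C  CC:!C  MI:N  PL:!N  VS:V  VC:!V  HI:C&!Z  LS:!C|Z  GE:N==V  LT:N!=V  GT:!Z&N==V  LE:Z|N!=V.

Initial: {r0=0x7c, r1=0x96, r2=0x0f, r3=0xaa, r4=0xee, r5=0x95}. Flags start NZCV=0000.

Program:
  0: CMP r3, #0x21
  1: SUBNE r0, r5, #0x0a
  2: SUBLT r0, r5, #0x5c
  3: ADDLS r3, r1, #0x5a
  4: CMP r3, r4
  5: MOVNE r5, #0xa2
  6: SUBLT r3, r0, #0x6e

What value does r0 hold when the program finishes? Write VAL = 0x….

VAL = 0x39

0: ✓ CMP  NZCV=1010
1: ✓ SUBNE  r0←0x8b
2: ✓ SUBLT  r0←0x39
3: · ADDLS
4: ✓ CMP  NZCV=1000
5: ✓ MOVNE  r5←0xa2
6: ✓ SUBLT  r3←0xcb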